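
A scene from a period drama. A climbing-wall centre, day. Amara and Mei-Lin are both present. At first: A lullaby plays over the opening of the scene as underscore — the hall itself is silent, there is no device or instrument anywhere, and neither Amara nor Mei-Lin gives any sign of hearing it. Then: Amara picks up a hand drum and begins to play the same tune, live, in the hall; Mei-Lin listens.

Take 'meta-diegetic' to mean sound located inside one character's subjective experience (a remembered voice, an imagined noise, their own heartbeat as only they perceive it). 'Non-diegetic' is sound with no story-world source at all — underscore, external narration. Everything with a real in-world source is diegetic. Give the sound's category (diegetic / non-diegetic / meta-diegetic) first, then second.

non-diegetic, diegetic

First: no in-world source exists and no character can hear it — underscore → non-diegetic.
Second: a hand drum is now a real source in the story world and the characters hear it → diegetic.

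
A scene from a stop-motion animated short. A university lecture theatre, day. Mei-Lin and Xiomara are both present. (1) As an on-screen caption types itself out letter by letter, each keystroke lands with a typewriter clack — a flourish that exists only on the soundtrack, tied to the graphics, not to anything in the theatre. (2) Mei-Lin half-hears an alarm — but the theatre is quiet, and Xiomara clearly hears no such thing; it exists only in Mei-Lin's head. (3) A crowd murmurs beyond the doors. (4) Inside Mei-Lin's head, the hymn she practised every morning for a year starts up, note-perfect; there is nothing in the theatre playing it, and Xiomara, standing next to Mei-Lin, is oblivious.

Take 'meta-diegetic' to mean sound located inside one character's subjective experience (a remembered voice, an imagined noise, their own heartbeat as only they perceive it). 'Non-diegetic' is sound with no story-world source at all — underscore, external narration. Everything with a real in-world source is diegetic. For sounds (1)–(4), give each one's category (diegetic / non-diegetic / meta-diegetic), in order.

(1) is non-diegetic: sound married to a title/caption — outside the diegesis by definition.
Sound (2): subjective to Mei-Lin: the theatre is silent and Xiomara hears nothing, so meta-diegetic.
(3) is diegetic: a crowd is part of the location's real environment.
(4) is meta-diegetic: remembered music, private to Mei-Lin — Xiomara is oblivious because it isn't in the room.

non-diegetic, meta-diegetic, diegetic, meta-diegetic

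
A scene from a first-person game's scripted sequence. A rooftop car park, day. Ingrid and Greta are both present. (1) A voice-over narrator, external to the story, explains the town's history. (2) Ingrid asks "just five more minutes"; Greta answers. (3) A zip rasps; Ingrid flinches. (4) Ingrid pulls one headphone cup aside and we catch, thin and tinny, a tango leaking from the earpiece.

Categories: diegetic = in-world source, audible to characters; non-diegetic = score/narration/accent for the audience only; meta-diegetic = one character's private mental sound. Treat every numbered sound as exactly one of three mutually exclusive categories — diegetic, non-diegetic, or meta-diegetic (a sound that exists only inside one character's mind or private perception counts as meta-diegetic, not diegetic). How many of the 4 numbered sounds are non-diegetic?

1

(1) commentary laid over the scene from outside the fiction → non-diegetic.
Sound (2): spoken by a character present in the story world, so diegetic.
(3) a zip is a real object/event in the scene's world → diegetic.
(4) is diegetic: the headphones are an on-screen source.
So 1 of the 4 is non-diegetic: (1).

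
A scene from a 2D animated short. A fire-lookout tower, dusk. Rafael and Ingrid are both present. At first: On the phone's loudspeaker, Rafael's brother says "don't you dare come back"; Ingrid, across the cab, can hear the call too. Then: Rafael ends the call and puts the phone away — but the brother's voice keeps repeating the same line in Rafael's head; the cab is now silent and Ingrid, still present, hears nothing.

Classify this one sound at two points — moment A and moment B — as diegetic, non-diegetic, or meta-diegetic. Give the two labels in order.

Moment A: the loudspeaker is an in-world source; both Rafael and Ingrid hear the call → diegetic.
Moment B: with the phone off, the voice continues only as Rafael's private mental replay — Ingrid can't hear it → meta-diegetic.

diegetic, meta-diegetic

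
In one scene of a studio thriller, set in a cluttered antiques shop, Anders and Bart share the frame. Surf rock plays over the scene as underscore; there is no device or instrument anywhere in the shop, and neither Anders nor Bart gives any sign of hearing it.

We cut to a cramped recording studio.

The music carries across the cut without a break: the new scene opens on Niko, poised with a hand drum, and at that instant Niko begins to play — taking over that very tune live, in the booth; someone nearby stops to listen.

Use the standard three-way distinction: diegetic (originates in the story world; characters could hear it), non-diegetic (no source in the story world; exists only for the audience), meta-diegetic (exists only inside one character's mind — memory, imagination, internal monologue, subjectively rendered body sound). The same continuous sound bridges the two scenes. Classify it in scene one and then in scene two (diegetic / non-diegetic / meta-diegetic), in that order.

non-diegetic, diegetic

Scene one: there's no in-world source anywhere and no character hears it — underscore for the audience only → non-diegetic.
Scene two: from the moment Niko starts playing, the tune is being performed on a hand drum inside the story world and another character hears it → diegetic.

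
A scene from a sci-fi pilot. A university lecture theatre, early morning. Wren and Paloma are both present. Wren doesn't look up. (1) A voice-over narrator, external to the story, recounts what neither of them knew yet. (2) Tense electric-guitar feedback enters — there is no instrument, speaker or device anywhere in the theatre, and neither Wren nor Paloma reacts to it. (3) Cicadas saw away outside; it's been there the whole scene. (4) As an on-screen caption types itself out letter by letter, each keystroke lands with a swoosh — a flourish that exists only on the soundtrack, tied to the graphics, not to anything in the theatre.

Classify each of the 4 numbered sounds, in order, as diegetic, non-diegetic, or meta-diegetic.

non-diegetic, non-diegetic, diegetic, non-diegetic

(1) is non-diegetic: commentary laid over the scene from outside the fiction.
(2) is non-diegetic: it has no source in the story world and no character can hear it — it's underscore.
(3) is diegetic: cicadas is part of the location's real environment.
(4) sound married to a title/caption — outside the diegesis by definition → non-diegetic.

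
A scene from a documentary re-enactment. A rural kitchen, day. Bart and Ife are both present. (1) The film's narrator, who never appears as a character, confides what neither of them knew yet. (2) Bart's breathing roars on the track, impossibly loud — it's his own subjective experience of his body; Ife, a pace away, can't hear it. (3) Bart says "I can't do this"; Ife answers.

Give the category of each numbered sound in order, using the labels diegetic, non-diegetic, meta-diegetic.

(1) is non-diegetic: external voice-over — not a character, not heard by anyone in the scene.
(2) point-of-audition from inside Bart's body; not a sound in the room → meta-diegetic.
Sound (3): on-screen dialogue — Bart speaks and Ife is there to hear, so diegetic.

non-diegetic, meta-diegetic, diegetic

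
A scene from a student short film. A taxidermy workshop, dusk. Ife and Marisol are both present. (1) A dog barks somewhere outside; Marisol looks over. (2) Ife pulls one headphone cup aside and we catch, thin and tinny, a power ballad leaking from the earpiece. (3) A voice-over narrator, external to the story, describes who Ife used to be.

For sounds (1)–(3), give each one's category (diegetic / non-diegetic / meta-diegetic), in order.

(1) is diegetic: the sound comes from a dog physically present in the location.
(2) the earpiece is a real device on Ife's head — source music → diegetic.
Sound (3): the narrator exists outside the story world, addressing only the audience, so non-diegetic.

diegetic, diegetic, non-diegetic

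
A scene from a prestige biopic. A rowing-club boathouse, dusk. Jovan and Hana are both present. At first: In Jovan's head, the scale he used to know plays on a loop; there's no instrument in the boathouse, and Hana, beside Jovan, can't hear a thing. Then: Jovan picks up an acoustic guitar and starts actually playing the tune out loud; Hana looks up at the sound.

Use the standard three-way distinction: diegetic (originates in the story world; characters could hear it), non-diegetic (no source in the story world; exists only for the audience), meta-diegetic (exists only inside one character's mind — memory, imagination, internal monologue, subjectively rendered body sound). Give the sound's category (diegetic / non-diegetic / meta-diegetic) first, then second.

meta-diegetic, diegetic

First: the tune exists only as Jovan's private memory; Hana can't hear it → meta-diegetic.
Second: Jovan is now producing it live on an acoustic guitar, in the room, and Hana hears it → diegetic.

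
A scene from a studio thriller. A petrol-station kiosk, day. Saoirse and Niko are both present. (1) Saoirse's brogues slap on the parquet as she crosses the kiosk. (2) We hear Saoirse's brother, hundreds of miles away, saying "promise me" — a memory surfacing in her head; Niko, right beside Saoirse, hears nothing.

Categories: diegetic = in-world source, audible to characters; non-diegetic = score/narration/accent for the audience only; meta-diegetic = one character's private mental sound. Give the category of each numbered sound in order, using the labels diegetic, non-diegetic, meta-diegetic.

(1) Saoirse's footsteps are produced in the story world → diegetic.
Sound (2): a remembered line, private to Saoirse — not present in the room, not audible to Niko, so meta-diegetic.

diegetic, meta-diegetic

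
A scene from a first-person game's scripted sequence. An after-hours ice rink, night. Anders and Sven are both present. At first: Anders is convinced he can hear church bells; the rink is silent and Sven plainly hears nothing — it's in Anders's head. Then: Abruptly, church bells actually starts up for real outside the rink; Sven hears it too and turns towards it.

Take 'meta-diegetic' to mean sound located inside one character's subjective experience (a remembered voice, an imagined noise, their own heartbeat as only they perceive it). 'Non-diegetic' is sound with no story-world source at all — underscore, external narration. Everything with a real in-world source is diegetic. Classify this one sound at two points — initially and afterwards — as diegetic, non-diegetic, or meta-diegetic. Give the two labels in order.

Initially: only Anders 'hears' it — imagined, in his mind → meta-diegetic.
Afterwards: now there's a real external source and Sven hears it too — in the story world → diegetic.

meta-diegetic, diegetic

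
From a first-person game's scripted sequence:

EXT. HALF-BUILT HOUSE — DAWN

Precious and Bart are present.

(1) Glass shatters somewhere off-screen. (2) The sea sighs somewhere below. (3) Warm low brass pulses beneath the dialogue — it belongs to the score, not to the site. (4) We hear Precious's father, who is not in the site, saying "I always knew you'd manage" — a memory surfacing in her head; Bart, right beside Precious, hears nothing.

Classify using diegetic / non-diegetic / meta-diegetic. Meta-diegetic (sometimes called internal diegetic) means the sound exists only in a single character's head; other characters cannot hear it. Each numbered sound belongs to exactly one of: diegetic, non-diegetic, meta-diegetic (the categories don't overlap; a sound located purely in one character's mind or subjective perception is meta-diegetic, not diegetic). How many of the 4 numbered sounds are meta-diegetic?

1

Sound (1): glass is a real object/event in the scene's world, so diegetic.
(2) is diegetic: ambient/room sound belonging to the story's physical space.
(3) score with no on-screen or off-screen source; it exists for the audience alone → non-diegetic.
(4) is meta-diegetic: it's Precious's recollection rendered as sound; the other character can't hear it.
So 1 of the 4 is meta-diegetic: (4).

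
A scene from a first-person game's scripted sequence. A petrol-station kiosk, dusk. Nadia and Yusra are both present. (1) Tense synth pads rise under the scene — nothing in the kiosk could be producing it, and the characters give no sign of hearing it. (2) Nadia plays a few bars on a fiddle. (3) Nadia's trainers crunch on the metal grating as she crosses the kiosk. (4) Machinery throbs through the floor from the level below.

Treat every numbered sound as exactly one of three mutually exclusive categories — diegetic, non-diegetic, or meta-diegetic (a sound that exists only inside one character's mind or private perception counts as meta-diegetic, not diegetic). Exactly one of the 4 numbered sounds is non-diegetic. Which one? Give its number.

1

(1) score with no on-screen or off-screen source; it exists for the audience alone → non-diegetic.
(2) is diegetic: the instrument and the performer are both in the scene.
(3) is diegetic: a character's body making contact with the set — an in-world sound.
(4) machinery is part of the location's real environment → diegetic.
Only (1) is non-diegetic.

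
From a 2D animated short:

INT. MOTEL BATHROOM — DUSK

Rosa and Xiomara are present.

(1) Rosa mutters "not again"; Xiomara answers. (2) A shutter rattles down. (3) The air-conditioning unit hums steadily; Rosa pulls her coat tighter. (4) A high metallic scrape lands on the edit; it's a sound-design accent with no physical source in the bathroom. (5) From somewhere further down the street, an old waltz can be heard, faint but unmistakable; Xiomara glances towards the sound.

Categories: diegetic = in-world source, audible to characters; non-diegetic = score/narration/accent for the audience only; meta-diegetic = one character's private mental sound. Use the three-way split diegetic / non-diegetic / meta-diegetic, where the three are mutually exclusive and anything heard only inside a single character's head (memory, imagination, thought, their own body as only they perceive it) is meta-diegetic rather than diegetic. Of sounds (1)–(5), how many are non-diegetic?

1

Sound (1): spoken by a character present in the story world, so diegetic.
(2) is diegetic: a shutter is a real object/event in the scene's world.
(3) it's the actual ambient sound of the location → diegetic.
Sound (4): an editorial stinger — it belongs to the cut, not the story world, so non-diegetic.
(5) is diegetic: off-screen diegetic: the source is out of frame but still in the story's space.
So 1 of the 5 is non-diegetic: (4).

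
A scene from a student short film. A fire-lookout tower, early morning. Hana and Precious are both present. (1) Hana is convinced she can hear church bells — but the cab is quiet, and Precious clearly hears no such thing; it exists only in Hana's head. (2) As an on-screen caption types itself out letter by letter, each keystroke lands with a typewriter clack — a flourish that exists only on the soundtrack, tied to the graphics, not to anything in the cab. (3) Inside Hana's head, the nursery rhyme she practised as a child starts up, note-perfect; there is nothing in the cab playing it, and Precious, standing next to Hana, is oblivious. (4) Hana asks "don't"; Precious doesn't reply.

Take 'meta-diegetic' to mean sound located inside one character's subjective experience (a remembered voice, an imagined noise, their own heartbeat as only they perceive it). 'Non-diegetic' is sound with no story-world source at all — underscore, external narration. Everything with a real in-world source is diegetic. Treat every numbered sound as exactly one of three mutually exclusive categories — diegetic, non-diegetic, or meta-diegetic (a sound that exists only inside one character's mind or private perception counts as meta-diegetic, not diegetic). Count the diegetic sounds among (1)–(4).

(1) is meta-diegetic: subjective to Hana: the cab is silent and Precious hears nothing.
(2) it accompanies on-screen graphics, not anything inside the story world → non-diegetic.
(3) is meta-diegetic: remembered music, private to Hana — Precious is oblivious because it isn't in the room.
(4) spoken by a character present in the story world → diegetic.
So 1 of the 4 is diegetic: (4).

1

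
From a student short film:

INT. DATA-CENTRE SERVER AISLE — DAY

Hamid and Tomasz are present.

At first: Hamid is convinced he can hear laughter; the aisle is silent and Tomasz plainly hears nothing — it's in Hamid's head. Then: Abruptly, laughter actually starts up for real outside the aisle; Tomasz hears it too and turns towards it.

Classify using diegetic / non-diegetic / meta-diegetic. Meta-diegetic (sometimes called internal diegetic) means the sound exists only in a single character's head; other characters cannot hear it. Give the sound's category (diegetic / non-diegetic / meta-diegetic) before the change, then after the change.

meta-diegetic, diegetic

Before the change: only Hamid 'hears' it — imagined, in his mind → meta-diegetic.
After the change: now there's a real external source and Tomasz hears it too — in the story world → diegetic.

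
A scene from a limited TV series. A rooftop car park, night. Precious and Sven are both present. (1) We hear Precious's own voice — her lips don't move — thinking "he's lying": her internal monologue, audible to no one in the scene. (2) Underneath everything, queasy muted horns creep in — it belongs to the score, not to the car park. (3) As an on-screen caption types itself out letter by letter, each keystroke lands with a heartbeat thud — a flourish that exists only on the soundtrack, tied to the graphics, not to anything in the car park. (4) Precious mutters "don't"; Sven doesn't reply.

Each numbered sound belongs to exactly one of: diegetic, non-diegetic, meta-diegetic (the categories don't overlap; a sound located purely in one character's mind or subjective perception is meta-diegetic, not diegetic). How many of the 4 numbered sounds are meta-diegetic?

(1) it's Precious's unspoken thought, heard only by the audience via her subjectivity → meta-diegetic.
(2) is non-diegetic: score with no on-screen or off-screen source; it exists for the audience alone.
(3) is non-diegetic: it accompanies on-screen graphics, not anything inside the story world.
Sound (4): on-screen dialogue — Precious speaks and Sven is there to hear, so diegetic.
Meta-diegetic: (1) — that's 1.

1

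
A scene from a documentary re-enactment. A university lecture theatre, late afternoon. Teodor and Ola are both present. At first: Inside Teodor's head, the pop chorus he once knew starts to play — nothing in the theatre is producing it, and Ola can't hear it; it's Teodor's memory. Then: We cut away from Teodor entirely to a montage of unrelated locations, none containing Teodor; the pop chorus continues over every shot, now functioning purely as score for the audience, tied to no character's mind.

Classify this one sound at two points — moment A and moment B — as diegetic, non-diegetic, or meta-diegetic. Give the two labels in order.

Moment A: the music lives inside Teodor's mind alone; Ola can't hear it → meta-diegetic.
Moment B: once it plays over shots Teodor isn't in, detached from any character's subjectivity, it's conventional underscore → non-diegetic.

meta-diegetic, non-diegetic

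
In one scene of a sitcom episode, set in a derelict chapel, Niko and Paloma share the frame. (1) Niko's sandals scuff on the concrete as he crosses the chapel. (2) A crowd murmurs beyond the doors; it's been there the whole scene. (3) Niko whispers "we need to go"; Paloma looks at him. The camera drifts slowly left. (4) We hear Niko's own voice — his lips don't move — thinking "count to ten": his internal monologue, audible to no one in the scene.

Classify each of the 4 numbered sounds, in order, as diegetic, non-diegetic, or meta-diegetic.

(1) is diegetic: Niko's footsteps are produced in the story world.
(2) it's the actual ambient sound of the location → diegetic.
(3) is diegetic: Niko is a character speaking aloud in the scene.
(4) it's Niko's unspoken thought, heard only by the audience via his subjectivity → meta-diegetic.

diegetic, diegetic, diegetic, meta-diegetic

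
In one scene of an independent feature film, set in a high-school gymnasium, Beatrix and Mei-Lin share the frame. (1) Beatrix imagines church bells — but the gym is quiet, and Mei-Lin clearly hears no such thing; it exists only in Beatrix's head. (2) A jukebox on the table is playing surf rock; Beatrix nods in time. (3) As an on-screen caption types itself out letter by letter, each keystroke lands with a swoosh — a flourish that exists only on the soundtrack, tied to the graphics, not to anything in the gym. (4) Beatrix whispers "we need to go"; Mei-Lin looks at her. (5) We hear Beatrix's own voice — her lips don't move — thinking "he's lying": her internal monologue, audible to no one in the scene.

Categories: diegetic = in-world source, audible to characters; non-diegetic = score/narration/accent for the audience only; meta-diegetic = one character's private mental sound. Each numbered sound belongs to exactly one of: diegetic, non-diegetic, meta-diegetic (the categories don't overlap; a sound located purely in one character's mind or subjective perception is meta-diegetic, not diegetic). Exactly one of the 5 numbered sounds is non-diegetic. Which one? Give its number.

(1) the sound is imagined by Beatrix; nothing in the story world is producing it and Mei-Lin can't hear it → meta-diegetic.
Sound (2): a jukebox is a physical source in the scene and Beatrix reacts to it, so diegetic.
(3) sound married to a title/caption — outside the diegesis by definition → non-diegetic.
(4) is diegetic: on-screen dialogue — Beatrix speaks and Mei-Lin is there to hear.
(5) is meta-diegetic: Beatrix's thought-voice: a private mental sound no other character can hear.
Only (3) is non-diegetic.

3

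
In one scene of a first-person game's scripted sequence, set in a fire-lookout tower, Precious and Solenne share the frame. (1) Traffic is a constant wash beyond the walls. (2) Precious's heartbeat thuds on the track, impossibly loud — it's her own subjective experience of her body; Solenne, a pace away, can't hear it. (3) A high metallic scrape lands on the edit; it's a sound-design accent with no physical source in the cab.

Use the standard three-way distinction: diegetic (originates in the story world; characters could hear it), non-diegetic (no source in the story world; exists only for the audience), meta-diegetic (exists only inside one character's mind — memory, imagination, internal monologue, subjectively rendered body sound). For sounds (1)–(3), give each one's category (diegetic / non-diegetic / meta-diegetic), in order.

(1) is diegetic: ambient/room sound belonging to the story's physical space.
(2) it's Precious's internal bodily sensation rendered as sound; only Precious 'hears' it → meta-diegetic.
(3) an editorial stinger — it belongs to the cut, not the story world → non-diegetic.

diegetic, meta-diegetic, non-diegetic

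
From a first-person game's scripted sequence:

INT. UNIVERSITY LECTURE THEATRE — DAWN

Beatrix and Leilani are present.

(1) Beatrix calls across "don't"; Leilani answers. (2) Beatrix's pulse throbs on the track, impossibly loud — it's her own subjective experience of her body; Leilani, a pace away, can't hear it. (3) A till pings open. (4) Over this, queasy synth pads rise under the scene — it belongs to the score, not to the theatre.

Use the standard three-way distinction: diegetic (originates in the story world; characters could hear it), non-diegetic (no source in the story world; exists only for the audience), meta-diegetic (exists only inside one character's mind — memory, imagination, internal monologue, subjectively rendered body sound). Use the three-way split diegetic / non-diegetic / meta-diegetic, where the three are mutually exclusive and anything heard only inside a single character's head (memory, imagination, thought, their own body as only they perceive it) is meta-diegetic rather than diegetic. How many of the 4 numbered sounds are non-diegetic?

(1) is diegetic: on-screen dialogue — Beatrix speaks and Leilani is there to hear.
(2) it's Beatrix's internal bodily sensation rendered as sound; only Beatrix 'hears' it → meta-diegetic.
Sound (3): a till is a real object/event in the scene's world, so diegetic.
Sound (4): it has no source in the story world and no character can hear it — it's underscore, so non-diegetic.
So 1 of the 4 is non-diegetic: (4).

1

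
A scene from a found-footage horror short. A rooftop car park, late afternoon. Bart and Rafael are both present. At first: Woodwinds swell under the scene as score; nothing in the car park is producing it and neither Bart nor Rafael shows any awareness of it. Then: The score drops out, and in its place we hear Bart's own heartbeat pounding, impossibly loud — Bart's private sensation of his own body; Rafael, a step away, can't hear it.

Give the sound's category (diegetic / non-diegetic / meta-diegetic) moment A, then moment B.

Moment A: underscore with no in-world source, inaudible to the characters → non-diegetic.
Moment B: the body sound is Bart's subjective perception alone — Rafael can't hear it → meta-diegetic.

non-diegetic, meta-diegetic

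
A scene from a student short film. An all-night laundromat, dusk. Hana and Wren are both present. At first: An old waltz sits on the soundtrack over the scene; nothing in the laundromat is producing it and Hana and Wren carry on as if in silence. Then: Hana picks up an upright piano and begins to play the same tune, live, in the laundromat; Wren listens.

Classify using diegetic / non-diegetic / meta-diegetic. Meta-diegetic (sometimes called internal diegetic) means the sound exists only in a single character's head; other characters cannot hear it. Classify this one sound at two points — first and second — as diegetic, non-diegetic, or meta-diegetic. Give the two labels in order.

non-diegetic, diegetic

First: no in-world source exists and no character can hear it — underscore → non-diegetic.
Second: an upright piano is now a real source in the story world and the characters hear it → diegetic.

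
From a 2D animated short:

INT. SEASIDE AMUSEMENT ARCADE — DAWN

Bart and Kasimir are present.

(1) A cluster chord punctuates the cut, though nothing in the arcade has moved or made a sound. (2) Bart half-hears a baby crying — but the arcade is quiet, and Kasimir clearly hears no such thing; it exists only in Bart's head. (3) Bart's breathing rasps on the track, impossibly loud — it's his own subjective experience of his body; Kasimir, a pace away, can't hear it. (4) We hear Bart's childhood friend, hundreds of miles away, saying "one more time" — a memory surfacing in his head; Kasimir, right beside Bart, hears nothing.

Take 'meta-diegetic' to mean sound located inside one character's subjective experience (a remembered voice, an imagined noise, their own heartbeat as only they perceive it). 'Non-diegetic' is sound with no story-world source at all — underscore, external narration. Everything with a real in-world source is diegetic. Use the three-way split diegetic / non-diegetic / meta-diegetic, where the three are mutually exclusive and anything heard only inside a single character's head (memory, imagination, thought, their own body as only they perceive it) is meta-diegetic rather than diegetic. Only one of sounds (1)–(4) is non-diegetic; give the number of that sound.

(1) is non-diegetic: an editorial stinger — it belongs to the cut, not the story world.
Sound (2): subjective to Bart: the arcade is silent and Kasimir hears nothing, so meta-diegetic.
(3) it's Bart's internal bodily sensation rendered as sound; only Bart 'hears' it → meta-diegetic.
Sound (4): it's Bart's recollection rendered as sound; the other character can't hear it, so meta-diegetic.
Only (1) is non-diegetic.

1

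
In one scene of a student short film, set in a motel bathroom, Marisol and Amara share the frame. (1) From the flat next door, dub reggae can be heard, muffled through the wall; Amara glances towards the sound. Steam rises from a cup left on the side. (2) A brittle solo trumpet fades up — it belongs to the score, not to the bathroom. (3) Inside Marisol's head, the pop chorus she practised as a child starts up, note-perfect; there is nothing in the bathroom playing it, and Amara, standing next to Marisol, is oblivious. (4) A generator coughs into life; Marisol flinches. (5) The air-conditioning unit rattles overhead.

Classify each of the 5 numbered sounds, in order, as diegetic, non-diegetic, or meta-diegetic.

diegetic, non-diegetic, meta-diegetic, diegetic, diegetic

(1) is diegetic: it's coming from the flat next door — a location within the story world — and Amara reacts.
(2) is non-diegetic: nothing in the bathroom produces it and the characters don't hear it — pure soundtrack.
(3) is meta-diegetic: the music is a memory playing inside Marisol's mind alone; no real-world source, Amara can't hear it.
Sound (4): a generator is a real object/event in the scene's world, so diegetic.
Sound (5): it's the actual ambient sound of the location, so diegetic.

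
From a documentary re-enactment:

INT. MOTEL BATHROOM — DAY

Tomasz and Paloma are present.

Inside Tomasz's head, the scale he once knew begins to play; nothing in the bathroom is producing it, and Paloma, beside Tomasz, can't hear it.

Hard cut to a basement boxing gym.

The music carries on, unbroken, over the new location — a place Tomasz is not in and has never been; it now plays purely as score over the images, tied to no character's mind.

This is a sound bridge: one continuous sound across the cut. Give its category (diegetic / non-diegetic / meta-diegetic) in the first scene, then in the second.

meta-diegetic, non-diegetic

Scene one: the music exists only inside Tomasz's mind; Paloma can't hear it → meta-diegetic.
Scene two: it's detached from Tomasz entirely and plays over unrelated images with no in-world source — conventional underscore → non-diegetic.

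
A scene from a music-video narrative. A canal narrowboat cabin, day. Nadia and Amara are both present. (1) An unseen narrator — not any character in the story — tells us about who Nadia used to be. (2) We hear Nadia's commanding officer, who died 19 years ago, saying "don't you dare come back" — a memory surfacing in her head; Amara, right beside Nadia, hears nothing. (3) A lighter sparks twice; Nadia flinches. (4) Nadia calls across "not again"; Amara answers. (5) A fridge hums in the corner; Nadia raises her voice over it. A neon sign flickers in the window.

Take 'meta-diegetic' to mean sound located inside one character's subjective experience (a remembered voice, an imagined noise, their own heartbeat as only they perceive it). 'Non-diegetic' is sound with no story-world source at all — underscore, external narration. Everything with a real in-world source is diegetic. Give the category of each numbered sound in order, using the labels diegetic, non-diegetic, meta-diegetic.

(1) commentary laid over the scene from outside the fiction → non-diegetic.
Sound (2): it's Nadia's recollection rendered as sound; the other character can't hear it, so meta-diegetic.
(3) is diegetic: a lighter is a real object/event in the scene's world.
Sound (4): on-screen dialogue — Nadia speaks and Amara is there to hear, so diegetic.
(5) is diegetic: it's the actual ambient sound of the location.

non-diegetic, meta-diegetic, diegetic, diegetic, diegetic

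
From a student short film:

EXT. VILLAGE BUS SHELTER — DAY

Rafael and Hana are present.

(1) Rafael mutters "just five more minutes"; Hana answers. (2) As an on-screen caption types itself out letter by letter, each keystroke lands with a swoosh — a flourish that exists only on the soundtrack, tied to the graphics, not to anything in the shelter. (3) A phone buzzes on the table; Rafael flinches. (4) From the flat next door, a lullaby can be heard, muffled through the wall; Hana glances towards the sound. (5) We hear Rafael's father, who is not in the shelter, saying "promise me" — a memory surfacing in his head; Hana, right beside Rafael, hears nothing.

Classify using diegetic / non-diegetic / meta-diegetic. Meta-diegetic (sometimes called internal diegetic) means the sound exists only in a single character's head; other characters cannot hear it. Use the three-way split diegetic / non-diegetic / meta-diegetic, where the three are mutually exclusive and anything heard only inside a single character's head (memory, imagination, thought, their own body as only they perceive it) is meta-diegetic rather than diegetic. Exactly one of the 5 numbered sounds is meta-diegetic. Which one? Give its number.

(1) is diegetic: Rafael is a character speaking aloud in the scene.
(2) the caption isn't part of the story world, so neither is the sound tied to it → non-diegetic.
(3) an in-world source (a phone); characters could hear it → diegetic.
(4) the music has an off-screen but real-world source and a character hears it → diegetic.
Sound (5): the voice is a memory playing only inside Rafael's mind; Hana can't hear it, so meta-diegetic.
Only (5) is meta-diegetic.

5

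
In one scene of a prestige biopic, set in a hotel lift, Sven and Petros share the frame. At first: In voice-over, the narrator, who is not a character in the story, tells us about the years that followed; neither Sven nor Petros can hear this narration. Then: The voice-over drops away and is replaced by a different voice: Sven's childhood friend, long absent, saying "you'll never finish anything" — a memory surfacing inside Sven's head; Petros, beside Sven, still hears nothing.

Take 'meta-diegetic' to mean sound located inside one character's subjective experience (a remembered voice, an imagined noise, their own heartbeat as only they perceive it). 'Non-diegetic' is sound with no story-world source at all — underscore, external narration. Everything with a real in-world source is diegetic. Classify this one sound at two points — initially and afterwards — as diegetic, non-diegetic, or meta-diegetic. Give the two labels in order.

Initially: the external narrator addresses only the audience — outside the story world → non-diegetic.
Afterwards: the replacement voice is a memory inside Sven's mind specifically → meta-diegetic.

non-diegetic, meta-diegetic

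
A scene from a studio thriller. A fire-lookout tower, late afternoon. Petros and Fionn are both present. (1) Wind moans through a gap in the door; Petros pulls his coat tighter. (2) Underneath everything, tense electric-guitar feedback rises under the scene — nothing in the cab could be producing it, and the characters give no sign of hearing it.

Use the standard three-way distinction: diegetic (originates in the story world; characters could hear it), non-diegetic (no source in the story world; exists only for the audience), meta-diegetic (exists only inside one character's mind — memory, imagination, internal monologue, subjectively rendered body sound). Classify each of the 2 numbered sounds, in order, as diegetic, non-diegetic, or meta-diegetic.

(1) it's the actual ambient sound of the location → diegetic.
(2) is non-diegetic: score with no on-screen or off-screen source; it exists for the audience alone.

diegetic, non-diegetic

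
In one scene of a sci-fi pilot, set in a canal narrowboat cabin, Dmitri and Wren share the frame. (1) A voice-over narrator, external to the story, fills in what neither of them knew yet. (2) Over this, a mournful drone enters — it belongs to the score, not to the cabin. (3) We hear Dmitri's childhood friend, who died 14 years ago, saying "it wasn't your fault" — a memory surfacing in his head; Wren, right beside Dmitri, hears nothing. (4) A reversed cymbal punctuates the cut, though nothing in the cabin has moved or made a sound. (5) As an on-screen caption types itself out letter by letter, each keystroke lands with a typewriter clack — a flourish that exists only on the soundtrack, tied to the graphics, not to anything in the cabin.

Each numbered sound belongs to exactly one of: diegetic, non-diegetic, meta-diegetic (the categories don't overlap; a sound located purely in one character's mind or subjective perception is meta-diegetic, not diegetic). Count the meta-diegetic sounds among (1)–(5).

1

Sound (1): the narrator exists outside the story world, addressing only the audience, so non-diegetic.
Sound (2): nothing in the cabin produces it and the characters don't hear it — pure soundtrack, so non-diegetic.
(3) is meta-diegetic: a remembered line, private to Dmitri — not present in the room, not audible to Wren.
Sound (4): nothing in the scene produces it; it's an accent added for the audience, so non-diegetic.
(5) is non-diegetic: sound married to a title/caption — outside the diegesis by definition.
Meta-diegetic: (3) — that's 1.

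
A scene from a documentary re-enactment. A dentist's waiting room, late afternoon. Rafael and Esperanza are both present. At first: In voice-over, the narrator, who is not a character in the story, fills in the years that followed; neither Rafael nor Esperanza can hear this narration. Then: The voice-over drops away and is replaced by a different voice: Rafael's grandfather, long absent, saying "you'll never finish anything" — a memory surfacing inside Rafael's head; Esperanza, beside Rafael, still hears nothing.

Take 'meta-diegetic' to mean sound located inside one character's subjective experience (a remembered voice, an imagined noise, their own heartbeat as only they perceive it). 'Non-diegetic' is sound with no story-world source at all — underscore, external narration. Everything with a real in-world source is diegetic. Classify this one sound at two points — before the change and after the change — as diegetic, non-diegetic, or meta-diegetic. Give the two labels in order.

Before the change: the external narrator addresses only the audience — outside the story world → non-diegetic.
After the change: the replacement voice is a memory inside Rafael's mind specifically → meta-diegetic.

non-diegetic, meta-diegetic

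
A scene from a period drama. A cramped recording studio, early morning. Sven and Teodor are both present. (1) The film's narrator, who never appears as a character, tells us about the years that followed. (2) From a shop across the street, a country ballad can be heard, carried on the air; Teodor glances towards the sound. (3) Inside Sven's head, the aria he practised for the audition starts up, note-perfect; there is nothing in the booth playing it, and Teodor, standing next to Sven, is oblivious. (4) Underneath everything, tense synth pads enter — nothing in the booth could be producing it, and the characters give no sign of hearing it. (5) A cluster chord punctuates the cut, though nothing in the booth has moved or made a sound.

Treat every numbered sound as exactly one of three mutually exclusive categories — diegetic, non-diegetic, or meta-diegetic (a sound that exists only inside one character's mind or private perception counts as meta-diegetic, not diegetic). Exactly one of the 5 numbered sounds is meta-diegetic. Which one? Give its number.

(1) is non-diegetic: the narrator exists outside the story world, addressing only the audience.
(2) it's coming from a shop across the street — a location within the story world — and Teodor reacts → diegetic.
Sound (3): the music is a memory playing inside Sven's mind alone; no real-world source, Teodor can't hear it, so meta-diegetic.
Sound (4): nothing in the booth produces it and the characters don't hear it — pure soundtrack, so non-diegetic.
Sound (5): it's a sound-design accent with no in-world source; no one in the scene can hear it, so non-diegetic.
Only (3) is meta-diegetic.

3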